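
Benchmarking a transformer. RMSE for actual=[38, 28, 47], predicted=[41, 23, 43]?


MSE = 50/3 = 16.6667
RMSE = √(50/3) = 4.0825

4.0825


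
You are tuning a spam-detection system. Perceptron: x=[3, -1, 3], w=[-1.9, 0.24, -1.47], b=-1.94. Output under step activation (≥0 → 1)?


z = (3)·(-1.9) + (-1)·(0.24) + (3)·(-1.47) - 1.94
  = -12.29
step(z) = 0 (z<0)

0


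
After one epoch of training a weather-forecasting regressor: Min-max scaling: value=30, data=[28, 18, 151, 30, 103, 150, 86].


min=18, max=151
(30-18)/(151-18) = 12/133 = 0.0902

0.0902


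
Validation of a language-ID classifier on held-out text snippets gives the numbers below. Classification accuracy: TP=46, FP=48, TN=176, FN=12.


Accuracy = (TP+TN)/(TP+TN+FP+FN)
= (46+176)/(282)
= 222/282 = 78.72%

78.72%


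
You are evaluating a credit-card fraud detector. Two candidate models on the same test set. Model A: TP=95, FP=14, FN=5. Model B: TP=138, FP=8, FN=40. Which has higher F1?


Model A: P=95/109=0.8716, R=95/100=0.95, F1=2PR/(P+R)=2TP/(2TP+FP+FN)=190/209=0.9091
Model B: P=138/146=0.9452, R=138/178=0.7753, F1=2PR/(P+R)=2TP/(2TP+FP+FN)=276/324=0.8519
0.9091 > 0.8519 → Model A

Model A


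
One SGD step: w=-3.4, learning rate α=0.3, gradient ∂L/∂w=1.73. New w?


w_new = w - α·∇
= -3.4 - 0.3·1.73
= -3.4 - 0.519
= -3.919

-3.919


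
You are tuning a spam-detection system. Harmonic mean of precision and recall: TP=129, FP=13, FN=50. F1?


Precision = 129/142 = 0.9085
Recall = 129/179 = 0.7207
F1 = 2·P·R/(P+R) = 2·TP/(2·TP+FP+FN) = 258/(258+13+50) = 258/321 = 0.8037

0.8037


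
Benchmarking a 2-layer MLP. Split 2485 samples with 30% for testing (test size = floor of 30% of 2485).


Test = ⌊2485·30/100⌋ = 745
Train = 2485 - 745 = 1740

Train: 1740, Test: 745


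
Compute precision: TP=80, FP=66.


Precision = TP/(TP+FP)
= 80/(80+66)
= 80/146 = 54.79%

54.79%


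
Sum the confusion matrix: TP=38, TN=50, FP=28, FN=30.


Total = TP + TN + FP + FN
= 38 + 50 + 28 + 30
= 146
(Predicted positive: 66, predicted negative: 80)

146


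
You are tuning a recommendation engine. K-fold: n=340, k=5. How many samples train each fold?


Fold size = 340/5 = 68
Training per fold = 340 - 68 = 272

272


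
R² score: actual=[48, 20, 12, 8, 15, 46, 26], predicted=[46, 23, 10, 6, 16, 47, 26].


ȳ = 25
SS_res = Σ(y-ŷ)² = 23
SS_tot = Σ(y-ȳ)² = 1554
R² = 1 - SS_res/SS_tot = 1 - 0.0148 = 0.9852

0.9852


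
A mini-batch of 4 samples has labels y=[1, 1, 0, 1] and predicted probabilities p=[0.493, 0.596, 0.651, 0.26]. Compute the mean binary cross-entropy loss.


L[0] = -ln(0.493) = 0.7072
L[1] = -ln(0.596) = 0.5175
L[2] = -ln(1-0.651) = -ln(0.349) = 1.0527
L[3] = -ln(0.26) = 1.3471
mean = (0.7072 + 0.5175 + 1.0527 + 1.3471)/4 = 0.9061

0.9061


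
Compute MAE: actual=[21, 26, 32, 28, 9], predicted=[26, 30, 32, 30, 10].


Absolute errors: |21-26|=5, |26-30|=4, |32-32|=0, |28-30|=2, |9-10|=1
Sum = 12
MAE = 12/5 = 12/5

12/5


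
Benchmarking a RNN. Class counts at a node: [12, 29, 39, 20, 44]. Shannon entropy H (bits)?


Probabilities: [12/144, 29/144, 39/144, 20/144, 44/144] ≈ [0.0833, 0.2014, 0.2708, 0.1389, 0.3056]
H = -((12/144)·log₂(12/144) + (29/144)·log₂(29/144) + (39/144)·log₂(39/144) + (20/144)·log₂(20/144) + (44/144)·log₂(44/144))
  = 2.1929 bits

2.1929 bits


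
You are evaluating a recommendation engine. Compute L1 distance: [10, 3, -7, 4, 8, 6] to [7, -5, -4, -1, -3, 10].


d = |10-7| + |3+ 5| + |-7+ 4| + |4+ 1| + |8+ 3| + |6-10|
  = 3 + 8 + 3 + 5 + 11 + 4
  = 34

34


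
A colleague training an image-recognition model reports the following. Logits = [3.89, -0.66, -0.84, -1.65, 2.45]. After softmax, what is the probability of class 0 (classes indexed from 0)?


Exponentials: e^3.89=48.9109, e^-0.66=0.5169, e^-0.84=0.4317, e^-1.65=0.192, e^2.45=11.5883
Sum = 61.6398
Softmax = [0.7935, 0.0084, 0.007, 0.0031, 0.188]
p[0] = 48.9109/61.6398 = 0.7935

0.7935


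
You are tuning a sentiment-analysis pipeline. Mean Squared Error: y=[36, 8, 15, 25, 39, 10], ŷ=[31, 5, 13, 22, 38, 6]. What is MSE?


Squared errors: (36-31)²=25, (8-5)²=9, (15-13)²=4, (25-22)²=9, (39-38)²=1, (10-6)²=16
Sum = 64
MSE = 64/6 = 32/3

32/3


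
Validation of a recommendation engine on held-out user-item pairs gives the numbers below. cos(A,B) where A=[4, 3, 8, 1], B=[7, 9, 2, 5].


A·B = 4·7 + 3·9 + 8·2 + 1·5 = 76
‖A‖ = √90 = 9.4868, ‖B‖ = √159 = 12.6095
cos = 76/(√90·√159) = 76/√14310 = 0.6353

0.6353


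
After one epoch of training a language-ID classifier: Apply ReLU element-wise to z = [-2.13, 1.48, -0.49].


ReLU(-2.13) = max(0, -2.13) = 0.0
ReLU(1.48) = max(0, 1.48) = 1.48
ReLU(-0.49) = max(0, -0.49) = 0.0
result = [0.0, 1.48, 0.0]

[0.0, 1.48, 0.0]


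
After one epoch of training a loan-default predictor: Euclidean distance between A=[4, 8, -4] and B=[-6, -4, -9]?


d = √((4+ 6)² + (8+ 4)² + (-4+ 9)²)
  = √(100 + 144 + 25)
  = √269 = 16.4012

16.4012


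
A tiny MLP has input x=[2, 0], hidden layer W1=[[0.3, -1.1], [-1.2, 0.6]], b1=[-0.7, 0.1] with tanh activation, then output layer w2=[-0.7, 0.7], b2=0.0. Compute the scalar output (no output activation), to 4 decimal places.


z1[0] = (0.3)·(2) + (-1.1)·(0) - 0.7 = -0.1
z1[1] = (-1.2)·(2) + (0.6)·(0) + 0.1 = -2.3
h = tanh(z1) = [-0.0997, -0.9801]
output = (-0.7)·(-0.0997) + (0.7)·(-0.9801) + 0.0 = -0.6163

-0.6163


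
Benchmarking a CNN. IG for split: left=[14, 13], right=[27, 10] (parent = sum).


Parent = [41, 23], H_parent = 0.9422
H_left = 0.999 (n=27), H_right = 0.8419 (n=37)
H_children = (27/64)·0.999 + (37/64)·0.8419 = 0.9082
IG = 0.9422 - 0.9082 = 0.034

0.034


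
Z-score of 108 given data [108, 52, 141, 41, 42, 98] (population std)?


μ = 80.3333, σ = 37.8095
z = (108 - 80.3333)/37.8095 = 0.7317

0.7317


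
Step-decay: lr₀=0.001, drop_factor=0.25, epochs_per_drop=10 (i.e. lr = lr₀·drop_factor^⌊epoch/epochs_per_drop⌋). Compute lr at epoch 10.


n_drops = ⌊10/10⌋ = 1
lr = 0.001·0.25^1 = 0.001·0.25 = 0.00025

0.00025


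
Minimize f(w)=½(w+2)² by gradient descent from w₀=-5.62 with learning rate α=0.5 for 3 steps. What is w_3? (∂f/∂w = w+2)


step 1: grad = -5.62+2 = -3.62; w = -5.62 - 0.5·(-3.62) = -3.81
step 2: grad = -3.81+2 = -1.81; w = -3.81 - 0.5·(-1.81) = -2.905
step 3: grad = -2.905+2 = -0.905; w = -2.905 - 0.5·(-0.905) = -2.4525

-2.4525


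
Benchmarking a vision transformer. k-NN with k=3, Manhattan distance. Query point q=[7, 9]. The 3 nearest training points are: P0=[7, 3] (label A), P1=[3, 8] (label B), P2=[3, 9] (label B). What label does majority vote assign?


d(q,P0) = 6  (label A)
d(q,P1) = 5  (label B)
d(q,P2) = 4  (label B)
Votes: A=1, B=2
Majority → B

B


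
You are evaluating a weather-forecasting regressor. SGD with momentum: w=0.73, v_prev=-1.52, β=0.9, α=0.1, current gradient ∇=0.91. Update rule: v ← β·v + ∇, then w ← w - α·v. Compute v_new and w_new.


v_new = 0.9·-1.52 + 0.91 = -1.368 + 0.91 = -0.458
w_new = 0.73 - 0.1·-0.458 = 0.73 + 0.0458 = 0.7758

v_new=-0.458, w_new=0.7758


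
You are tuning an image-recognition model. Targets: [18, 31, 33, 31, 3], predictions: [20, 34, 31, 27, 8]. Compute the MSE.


Squared errors: (18-20)²=4, (31-34)²=9, (33-31)²=4, (31-27)²=16, (3-8)²=25
Sum = 58
MSE = 58/5 = 58/5

58/5


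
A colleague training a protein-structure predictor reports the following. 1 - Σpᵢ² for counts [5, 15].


Probabilities: [5/20, 15/20] ≈ [0.25, 0.75]
Σpᵢ² = (25 + 225)/20² = 250/400
Gini = 1 - Σpᵢ² = 1 - 250/400 = 0.375

0.375


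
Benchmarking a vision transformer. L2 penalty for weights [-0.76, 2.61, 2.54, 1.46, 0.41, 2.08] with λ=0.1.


‖w‖₂² = (-0.76)² + (2.61)² + (2.54)² + (1.46)² + (0.41)² + (2.08)²
     = 0.5776 + 6.8121 + 6.4516 + 2.1316 + 0.1681 + 4.3264
     = 20.4674
λ·‖w‖₂² = 0.1·20.4674 = 2.04674

2.04674


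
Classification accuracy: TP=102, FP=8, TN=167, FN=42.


Accuracy = (TP+TN)/(TP+TN+FP+FN)
= (102+167)/(319)
= 269/319 = 84.33%

84.33%


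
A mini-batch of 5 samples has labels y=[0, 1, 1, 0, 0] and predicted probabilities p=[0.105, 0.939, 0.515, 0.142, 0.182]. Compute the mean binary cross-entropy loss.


L[0] = -ln(1-0.105) = -ln(0.895) = 0.1109
L[1] = -ln(0.939) = 0.0629
L[2] = -ln(0.515) = 0.6636
L[3] = -ln(1-0.142) = -ln(0.858) = 0.1532
L[4] = -ln(1-0.182) = -ln(0.818) = 0.2009
mean = (0.1109 + 0.0629 + 0.6636 + 0.1532 + 0.2009)/5 = 0.2383

0.2383


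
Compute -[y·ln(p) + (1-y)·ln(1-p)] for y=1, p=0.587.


BCE = -[y·ln(p) + (1-y)·ln(1-p)]
= -1·ln(0.587) - 0
= -ln(0.587) = 0.5327

0.5327


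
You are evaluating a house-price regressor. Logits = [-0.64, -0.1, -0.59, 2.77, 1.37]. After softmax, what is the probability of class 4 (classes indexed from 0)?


Exponentials: e^-0.64=0.5273, e^-0.1=0.9048, e^-0.59=0.5543, e^2.77=15.9586, e^1.37=3.9354
Sum = 21.8804
Softmax = [0.0241, 0.0414, 0.0253, 0.7294, 0.1799]
p[4] = 3.9354/21.8804 = 0.1799

0.1799


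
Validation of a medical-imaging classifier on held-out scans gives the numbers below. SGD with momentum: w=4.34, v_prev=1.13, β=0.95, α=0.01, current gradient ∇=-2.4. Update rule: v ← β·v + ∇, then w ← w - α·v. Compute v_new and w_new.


v_new = 0.95·1.13 - 2.4 = 1.0735 - 2.4 = -1.3265
w_new = 4.34 - 0.01·-1.3265 = 4.34 + 0.013265 = 4.353265

v_new=-1.3265, w_new=4.353265


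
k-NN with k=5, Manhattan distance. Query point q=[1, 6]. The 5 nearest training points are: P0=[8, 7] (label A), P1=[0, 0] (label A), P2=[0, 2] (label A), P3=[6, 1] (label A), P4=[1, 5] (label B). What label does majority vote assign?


d(q,P0) = 8  (label A)
d(q,P1) = 7  (label A)
d(q,P2) = 5  (label A)
d(q,P3) = 10  (label A)
d(q,P4) = 1  (label B)
Votes: A=4, B=1
Majority → A

A


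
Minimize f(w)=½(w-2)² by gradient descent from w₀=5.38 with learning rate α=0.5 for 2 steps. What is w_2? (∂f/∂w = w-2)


step 1: grad = 5.38-2 = 3.38; w = 5.38 - 0.5·(3.38) = 3.69
step 2: grad = 3.69-2 = 1.69; w = 3.69 - 0.5·(1.69) = 2.845

2.845


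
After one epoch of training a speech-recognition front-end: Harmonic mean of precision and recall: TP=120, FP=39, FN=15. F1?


Precision = 120/159 = 0.7547
Recall = 120/135 = 0.8889
F1 = 2·P·R/(P+R) = 2·TP/(2·TP+FP+FN) = 240/(240+39+15) = 240/294 = 0.8163

0.8163


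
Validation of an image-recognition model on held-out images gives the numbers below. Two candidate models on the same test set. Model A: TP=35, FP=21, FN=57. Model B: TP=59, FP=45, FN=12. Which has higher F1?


Model A: P=35/56=0.625, R=35/92=0.3804, F1=2PR/(P+R)=2TP/(2TP+FP+FN)=70/148=0.473
Model B: P=59/104=0.5673, R=59/71=0.831, F1=2PR/(P+R)=2TP/(2TP+FP+FN)=118/175=0.6743
0.473 < 0.6743 → Model B

Model B


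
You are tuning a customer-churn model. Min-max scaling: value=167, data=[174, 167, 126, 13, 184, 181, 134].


min=13, max=184
(167-13)/(184-13) = 154/171 = 0.9006

0.9006


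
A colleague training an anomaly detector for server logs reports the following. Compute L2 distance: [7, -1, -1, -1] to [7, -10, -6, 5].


d = √((7-7)² + (-1+ 10)² + (-1+ 6)² + (-1-5)²)
  = √(0 + 81 + 25 + 36)
  = √142 = 11.9164

11.9164


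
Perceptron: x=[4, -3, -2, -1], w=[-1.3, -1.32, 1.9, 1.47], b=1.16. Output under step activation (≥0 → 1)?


z = (4)·(-1.3) + (-3)·(-1.32) + (-2)·(1.9) + (-1)·(1.47) + 1.16
  = -5.35
step(z) = 0 (z<0)

0


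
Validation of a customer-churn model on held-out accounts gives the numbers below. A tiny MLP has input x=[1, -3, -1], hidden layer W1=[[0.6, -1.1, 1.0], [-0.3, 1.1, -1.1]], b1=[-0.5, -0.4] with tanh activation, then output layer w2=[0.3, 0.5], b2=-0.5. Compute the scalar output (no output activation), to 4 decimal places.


z1[0] = (0.6)·(1) + (-1.1)·(-3) + (1.0)·(-1) - 0.5 = 2.4
z1[1] = (-0.3)·(1) + (1.1)·(-3) + (-1.1)·(-1) - 0.4 = -2.9
h = tanh(z1) = [0.9837, -0.994]
output = (0.3)·(0.9837) + (0.5)·(-0.994) - 0.5 = -0.7019

-0.7019


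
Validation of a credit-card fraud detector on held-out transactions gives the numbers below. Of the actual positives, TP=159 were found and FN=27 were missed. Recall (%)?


Recall = TP/(TP+FN)
= 159/(159+27)
= 159/186 = 85.48%

85.48%


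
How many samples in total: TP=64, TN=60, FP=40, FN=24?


Total = TP + TN + FP + FN
= 64 + 60 + 40 + 24
= 188
(Predicted positive: 104, predicted negative: 84)

188


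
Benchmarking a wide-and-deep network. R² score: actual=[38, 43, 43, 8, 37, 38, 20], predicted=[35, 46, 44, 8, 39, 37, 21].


ȳ = 32.4286
SS_res = Σ(y-ŷ)² = 25
SS_tot = Σ(y-ȳ)² = 1057.71
R² = 1 - SS_res/SS_tot = 1 - 0.0236 = 0.9764

0.9764


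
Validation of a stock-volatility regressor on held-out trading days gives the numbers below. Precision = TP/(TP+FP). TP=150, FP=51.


Precision = TP/(TP+FP)
= 150/(150+51)
= 150/201 = 74.63%

74.63%


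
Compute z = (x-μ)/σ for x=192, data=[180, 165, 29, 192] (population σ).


μ = 141.5, σ = 65.6525
z = (192 - 141.5)/65.6525 = 0.7692

0.7692


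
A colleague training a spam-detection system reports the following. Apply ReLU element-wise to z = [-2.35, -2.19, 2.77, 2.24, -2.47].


ReLU(-2.35) = max(0, -2.35) = 0.0
ReLU(-2.19) = max(0, -2.19) = 0.0
ReLU(2.77) = max(0, 2.77) = 2.77
ReLU(2.24) = max(0, 2.24) = 2.24
ReLU(-2.47) = max(0, -2.47) = 0.0
result = [0.0, 0.0, 2.77, 2.24, 0.0]

[0.0, 0.0, 2.77, 2.24, 0.0]


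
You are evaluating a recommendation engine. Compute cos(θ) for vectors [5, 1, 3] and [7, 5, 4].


A·B = 5·7 + 1·5 + 3·4 = 52
‖A‖ = √35 = 5.9161, ‖B‖ = √90 = 9.4868
cos = 52/(√35·√90) = 52/√3150 = 0.9265

0.9265


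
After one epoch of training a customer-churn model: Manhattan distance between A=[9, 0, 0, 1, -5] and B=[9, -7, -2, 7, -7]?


d = |9-9| + |0+ 7| + |0+ 2| + |1-7| + |-5+ 7|
  = 0 + 7 + 2 + 6 + 2
  = 17

17


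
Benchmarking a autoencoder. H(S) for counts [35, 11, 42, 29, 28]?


Probabilities: [35/145, 11/145, 42/145, 29/145, 28/145] ≈ [0.2414, 0.0759, 0.2897, 0.2, 0.1931]
H = -((35/145)·log₂(35/145) + (11/145)·log₂(11/145) + (42/145)·log₂(42/145) + (29/145)·log₂(29/145) + (28/145)·log₂(28/145))
  = 2.2175 bits

2.2175 bits


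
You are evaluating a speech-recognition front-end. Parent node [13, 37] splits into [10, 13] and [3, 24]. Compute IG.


Parent = [13, 37], H_parent = 0.8267
H_left = 0.9877 (n=23), H_right = 0.5033 (n=27)
H_children = (23/50)·0.9877 + (27/50)·0.5033 = 0.7261
IG = 0.8267 - 0.7261 = 0.1006

0.1006


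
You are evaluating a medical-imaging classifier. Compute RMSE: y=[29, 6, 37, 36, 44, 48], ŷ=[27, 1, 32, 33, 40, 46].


MSE = 83/6 = 13.8333
RMSE = √(83/6) = 3.7193

3.7193


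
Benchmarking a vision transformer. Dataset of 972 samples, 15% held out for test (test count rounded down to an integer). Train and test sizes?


Test = ⌊972·15/100⌋ = 145
Train = 972 - 145 = 827

Train: 827, Test: 145


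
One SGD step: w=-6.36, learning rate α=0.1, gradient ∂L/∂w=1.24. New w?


w_new = w - α·∇
= -6.36 - 0.1·1.24
= -6.36 - 0.124
= -6.484

-6.484


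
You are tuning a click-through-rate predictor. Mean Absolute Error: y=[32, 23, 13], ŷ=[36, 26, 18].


Absolute errors: |32-36|=4, |23-26|=3, |13-18|=5
Sum = 12
MAE = 12/3 = 4

4


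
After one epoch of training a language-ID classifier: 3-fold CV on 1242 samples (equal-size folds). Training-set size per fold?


Fold size = 1242/3 = 414
Training per fold = 1242 - 414 = 828

828


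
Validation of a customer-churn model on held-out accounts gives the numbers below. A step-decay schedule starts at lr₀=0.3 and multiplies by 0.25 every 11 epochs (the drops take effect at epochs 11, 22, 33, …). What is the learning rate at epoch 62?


n_drops = ⌊62/11⌋ = 5
lr = 0.3·0.25^5 = 0.3·0.0009765625 = 0.00029296875

0.00029296875


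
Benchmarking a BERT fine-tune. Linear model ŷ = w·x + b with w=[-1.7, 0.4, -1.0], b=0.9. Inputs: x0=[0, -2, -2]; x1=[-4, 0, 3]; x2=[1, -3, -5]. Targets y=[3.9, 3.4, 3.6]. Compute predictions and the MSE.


ŷ0 = (-1.7)·(0) + (0.4)·(-2) + (-1.0)·(-2) + 0.9 = 2.1
ŷ1 = (-1.7)·(-4) + (0.4)·(0) + (-1.0)·(3) + 0.9 = 4.7
ŷ2 = (-1.7)·(1) + (0.4)·(-3) + (-1.0)·(-5) + 0.9 = 3.0
errors² = [3.24, 1.69, 0.36]
MSE = 5.2900/3 = 1.7633

1.7633


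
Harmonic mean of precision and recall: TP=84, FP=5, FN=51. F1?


Precision = 84/89 = 0.9438
Recall = 84/135 = 0.6222
F1 = 2·P·R/(P+R) = 2·TP/(2·TP+FP+FN) = 168/(168+5+51) = 168/224 = 0.75

0.75


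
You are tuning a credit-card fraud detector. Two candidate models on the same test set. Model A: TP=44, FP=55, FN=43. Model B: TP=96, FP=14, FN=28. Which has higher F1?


Model A: P=44/99=0.4444, R=44/87=0.5057, F1=2PR/(P+R)=2TP/(2TP+FP+FN)=88/186=0.4731
Model B: P=96/110=0.8727, R=96/124=0.7742, F1=2PR/(P+R)=2TP/(2TP+FP+FN)=192/234=0.8205
0.4731 < 0.8205 → Model B

Model B


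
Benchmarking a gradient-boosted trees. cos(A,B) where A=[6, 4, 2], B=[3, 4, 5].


A·B = 6·3 + 4·4 + 2·5 = 44
‖A‖ = √56 = 7.4833, ‖B‖ = √50 = 7.0711
cos = 44/(√56·√50) = 44/√2800 = 0.8315

0.8315


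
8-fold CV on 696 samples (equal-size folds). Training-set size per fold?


Fold size = 696/8 = 87
Training per fold = 696 - 87 = 609

609


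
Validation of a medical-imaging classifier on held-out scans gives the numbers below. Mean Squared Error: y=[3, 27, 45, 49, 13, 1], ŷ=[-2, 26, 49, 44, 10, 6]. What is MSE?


Squared errors: (3+ 2)²=25, (27-26)²=1, (45-49)²=16, (49-44)²=25, (13-10)²=9, (1-6)²=25
Sum = 101
MSE = 101/6 = 101/6

101/6


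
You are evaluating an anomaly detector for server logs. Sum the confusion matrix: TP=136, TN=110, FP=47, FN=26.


Total = TP + TN + FP + FN
= 136 + 110 + 47 + 26
= 319
(Predicted positive: 183, predicted negative: 136)

319


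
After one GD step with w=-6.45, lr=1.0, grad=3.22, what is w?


w_new = w - α·∇
= -6.45 - 1.0·3.22
= -6.45 - 3.22
= -9.67

-9.67


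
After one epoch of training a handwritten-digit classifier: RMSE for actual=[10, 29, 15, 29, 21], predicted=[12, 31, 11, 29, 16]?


MSE = 49/5 = 9.8
RMSE = √(49/5) = 3.1305

3.1305


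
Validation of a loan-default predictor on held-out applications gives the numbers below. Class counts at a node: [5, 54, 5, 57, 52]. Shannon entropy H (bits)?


Probabilities: [5/173, 54/173, 5/173, 57/173, 52/173] ≈ [0.0289, 0.3121, 0.0289, 0.3295, 0.3006]
H = -((5/173)·log₂(5/173) + (54/173)·log₂(54/173) + (5/173)·log₂(5/173) + (57/173)·log₂(57/173) + (52/173)·log₂(52/173))
  = 1.8688 bits

1.8688 bits


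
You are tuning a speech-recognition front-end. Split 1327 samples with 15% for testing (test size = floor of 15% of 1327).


Test = ⌊1327·15/100⌋ = 199
Train = 1327 - 199 = 1128

Train: 1128, Test: 199


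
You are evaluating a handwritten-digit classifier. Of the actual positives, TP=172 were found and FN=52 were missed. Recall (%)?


Recall = TP/(TP+FN)
= 172/(172+52)
= 172/224 = 76.79%

76.79%


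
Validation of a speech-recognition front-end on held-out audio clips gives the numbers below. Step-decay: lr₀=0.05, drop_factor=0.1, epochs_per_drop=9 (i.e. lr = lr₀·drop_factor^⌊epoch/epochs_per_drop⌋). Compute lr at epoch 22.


n_drops = ⌊22/9⌋ = 2
lr = 0.05·0.1^2 = 0.05·0.01 = 0.0005

0.0005


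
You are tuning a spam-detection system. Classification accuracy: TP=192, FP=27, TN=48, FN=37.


Accuracy = (TP+TN)/(TP+TN+FP+FN)
= (192+48)/(304)
= 240/304 = 78.95%

78.95%


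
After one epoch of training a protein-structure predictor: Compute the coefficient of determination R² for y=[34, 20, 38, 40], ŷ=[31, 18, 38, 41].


ȳ = 33
SS_res = Σ(y-ŷ)² = 14
SS_tot = Σ(y-ȳ)² = 244
R² = 1 - SS_res/SS_tot = 1 - 0.0574 = 0.9426

0.9426


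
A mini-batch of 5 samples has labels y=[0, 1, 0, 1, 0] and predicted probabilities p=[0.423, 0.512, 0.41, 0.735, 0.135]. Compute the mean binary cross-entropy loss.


L[0] = -ln(1-0.423) = -ln(0.577) = 0.5499
L[1] = -ln(0.512) = 0.6694
L[2] = -ln(1-0.41) = -ln(0.59) = 0.5276
L[3] = -ln(0.735) = 0.3079
L[4] = -ln(1-0.135) = -ln(0.865) = 0.145
mean = (0.5499 + 0.6694 + 0.5276 + 0.3079 + 0.145)/5 = 0.44

0.44


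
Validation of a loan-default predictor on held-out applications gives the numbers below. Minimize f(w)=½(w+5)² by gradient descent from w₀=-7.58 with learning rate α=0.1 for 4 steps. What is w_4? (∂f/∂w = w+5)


step 1: grad = -7.58+5 = -2.58; w = -7.58 - 0.1·(-2.58) = -7.322
step 2: grad = -7.322+5 = -2.322; w = -7.322 - 0.1·(-2.322) = -7.0898
step 3: grad = -7.0898+5 = -2.0898; w = -7.0898 - 0.1·(-2.0898) = -6.88082
step 4: grad = -6.88082+5 = -1.88082; w = -6.88082 - 0.1·(-1.88082) = -6.692738

-6.692738


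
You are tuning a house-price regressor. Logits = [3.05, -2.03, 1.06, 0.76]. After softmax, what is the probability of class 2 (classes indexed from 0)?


Exponentials: e^3.05=21.1153, e^-2.03=0.1313, e^1.06=2.8864, e^0.76=2.1383
Sum = 26.2713
Softmax = [0.8037, 0.005, 0.1099, 0.0814]
p[2] = 2.8864/26.2713 = 0.1099

0.1099


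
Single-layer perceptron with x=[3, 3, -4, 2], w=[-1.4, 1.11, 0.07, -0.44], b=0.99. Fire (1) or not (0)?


z = (3)·(-1.4) + (3)·(1.11) + (-4)·(0.07) + (2)·(-0.44) + 0.99
  = -1.04
step(z) = 0 (z<0)

0


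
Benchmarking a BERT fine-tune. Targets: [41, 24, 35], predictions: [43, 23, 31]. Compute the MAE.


Absolute errors: |41-43|=2, |24-23|=1, |35-31|=4
Sum = 7
MAE = 7/3 = 7/3

7/3


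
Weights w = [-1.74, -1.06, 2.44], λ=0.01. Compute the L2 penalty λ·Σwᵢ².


‖w‖₂² = (-1.74)² + (-1.06)² + (2.44)²
     = 3.0276 + 1.1236 + 5.9536
     = 10.1048
λ·‖w‖₂² = 0.01·10.1048 = 0.101048

0.101048


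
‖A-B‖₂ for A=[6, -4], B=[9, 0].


d = √((6-9)² + (-4-0)²)
  = √(9 + 16)
  = √25 = 5.0

5.0


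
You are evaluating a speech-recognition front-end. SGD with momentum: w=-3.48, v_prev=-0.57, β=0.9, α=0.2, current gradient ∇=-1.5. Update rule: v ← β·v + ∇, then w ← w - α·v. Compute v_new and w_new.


v_new = 0.9·-0.57 - 1.5 = -0.513 - 1.5 = -2.013
w_new = -3.48 - 0.2·-2.013 = -3.48 + 0.4026 = -3.0774

v_new=-2.013, w_new=-3.0774


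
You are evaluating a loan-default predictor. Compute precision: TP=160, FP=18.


Precision = TP/(TP+FP)
= 160/(160+18)
= 160/178 = 89.89%

89.89%


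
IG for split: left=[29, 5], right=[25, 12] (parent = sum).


Parent = [54, 17], H_parent = 0.7941
H_left = 0.6024 (n=34), H_right = 0.909 (n=37)
H_children = (34/71)·0.6024 + (37/71)·0.909 = 0.7622
IG = 0.7941 - 0.7622 = 0.0319

0.0319


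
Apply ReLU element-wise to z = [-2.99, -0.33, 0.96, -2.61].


ReLU(-2.99) = max(0, -2.99) = 0.0
ReLU(-0.33) = max(0, -0.33) = 0.0
ReLU(0.96) = max(0, 0.96) = 0.96
ReLU(-2.61) = max(0, -2.61) = 0.0
result = [0.0, 0.0, 0.96, 0.0]

[0.0, 0.0, 0.96, 0.0]


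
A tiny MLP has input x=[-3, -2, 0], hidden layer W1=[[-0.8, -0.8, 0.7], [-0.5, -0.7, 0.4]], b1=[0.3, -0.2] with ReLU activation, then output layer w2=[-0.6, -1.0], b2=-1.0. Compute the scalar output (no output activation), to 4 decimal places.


z1[0] = (-0.8)·(-3) + (-0.8)·(-2) + (0.7)·(0) + 0.3 = 4.3
z1[1] = (-0.5)·(-3) + (-0.7)·(-2) + (0.4)·(0) - 0.2 = 2.7
h = ReLU(z1) = [4.3, 2.7]
output = (-0.6)·(4.3) + (-1.0)·(2.7) - 1.0 = -6.28

-6.28


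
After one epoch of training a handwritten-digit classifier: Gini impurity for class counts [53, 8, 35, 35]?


Probabilities: [53/131, 8/131, 35/131, 35/131] ≈ [0.4046, 0.0611, 0.2672, 0.2672]
Σpᵢ² = (2809 + 64 + 1225 + 1225)/131² = 5323/17161
Gini = 1 - Σpᵢ² = 1 - 5323/17161 = 0.6898

0.6898


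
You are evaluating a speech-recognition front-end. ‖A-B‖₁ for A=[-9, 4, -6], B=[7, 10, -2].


d = |-9-7| + |4-10| + |-6+ 2|
  = 16 + 6 + 4
  = 26

26


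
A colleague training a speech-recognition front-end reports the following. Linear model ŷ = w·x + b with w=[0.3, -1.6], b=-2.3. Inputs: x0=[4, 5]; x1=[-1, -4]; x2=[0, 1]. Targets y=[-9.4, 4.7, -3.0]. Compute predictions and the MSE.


ŷ0 = (0.3)·(4) + (-1.6)·(5) - 2.3 = -9.1
ŷ1 = (0.3)·(-1) + (-1.6)·(-4) - 2.3 = 3.8
ŷ2 = (0.3)·(0) + (-1.6)·(1) - 2.3 = -3.9
errors² = [0.09, 0.81, 0.81]
MSE = 1.7100/3 = 0.57

0.57


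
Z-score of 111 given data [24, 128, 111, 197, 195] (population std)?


μ = 131, σ = 63.7338
z = (111 - 131)/63.7338 = -0.3138

-0.3138


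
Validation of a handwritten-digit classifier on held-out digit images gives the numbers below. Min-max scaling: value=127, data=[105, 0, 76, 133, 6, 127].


min=0, max=133
(127-0)/(133-0) = 127/133 = 0.9549

0.9549


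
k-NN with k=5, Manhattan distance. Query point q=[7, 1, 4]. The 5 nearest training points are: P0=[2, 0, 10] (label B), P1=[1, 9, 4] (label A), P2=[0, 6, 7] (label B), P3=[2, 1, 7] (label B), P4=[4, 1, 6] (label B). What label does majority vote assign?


d(q,P0) = 12  (label B)
d(q,P1) = 14  (label A)
d(q,P2) = 15  (label B)
d(q,P3) = 8  (label B)
d(q,P4) = 5  (label B)
Votes: A=1, B=4
Majority → B

B


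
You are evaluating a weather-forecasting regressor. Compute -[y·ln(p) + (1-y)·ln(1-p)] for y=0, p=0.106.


BCE = -[y·ln(p) + (1-y)·ln(1-p)]
= -0 - 1·ln(1-0.106)
= -ln(0.894) = 0.112

0.112


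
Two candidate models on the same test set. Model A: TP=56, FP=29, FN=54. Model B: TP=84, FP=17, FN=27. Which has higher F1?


Model A: P=56/85=0.6588, R=56/110=0.5091, F1=2PR/(P+R)=2TP/(2TP+FP+FN)=112/195=0.5744
Model B: P=84/101=0.8317, R=84/111=0.7568, F1=2PR/(P+R)=2TP/(2TP+FP+FN)=168/212=0.7925
0.5744 < 0.7925 → Model B

Model B


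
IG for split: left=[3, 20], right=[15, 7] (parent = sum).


Parent = [18, 27], H_parent = 0.971
H_left = 0.5586 (n=23), H_right = 0.9024 (n=22)
H_children = (23/45)·0.5586 + (22/45)·0.9024 = 0.7267
IG = 0.971 - 0.7267 = 0.2443

0.2443


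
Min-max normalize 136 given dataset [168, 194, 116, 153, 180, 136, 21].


min=21, max=194
(136-21)/(194-21) = 115/173 = 0.6647

0.6647


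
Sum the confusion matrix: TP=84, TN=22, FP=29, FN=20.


Total = TP + TN + FP + FN
= 84 + 22 + 29 + 20
= 155
(Predicted positive: 113, predicted negative: 42)

155


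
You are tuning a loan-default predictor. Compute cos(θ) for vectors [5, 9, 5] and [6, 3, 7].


A·B = 5·6 + 9·3 + 5·7 = 92
‖A‖ = √131 = 11.4455, ‖B‖ = √94 = 9.6954
cos = 92/(√131·√94) = 92/√12314 = 0.8291

0.8291


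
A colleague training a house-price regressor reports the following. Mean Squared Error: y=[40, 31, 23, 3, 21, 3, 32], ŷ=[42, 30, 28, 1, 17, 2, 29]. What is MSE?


Squared errors: (40-42)²=4, (31-30)²=1, (23-28)²=25, (3-1)²=4, (21-17)²=16, (3-2)²=1, (32-29)²=9
Sum = 60
MSE = 60/7 = 60/7

60/7


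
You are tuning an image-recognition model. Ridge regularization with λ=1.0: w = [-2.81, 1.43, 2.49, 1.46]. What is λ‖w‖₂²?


‖w‖₂² = (-2.81)² + (1.43)² + (2.49)² + (1.46)²
     = 7.8961 + 2.0449 + 6.2001 + 2.1316
     = 18.2727
λ·‖w‖₂² = 1.0·18.2727 = 18.2727

18.2727


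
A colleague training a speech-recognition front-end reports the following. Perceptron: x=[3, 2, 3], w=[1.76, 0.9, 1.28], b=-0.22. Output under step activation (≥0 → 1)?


z = (3)·(1.76) + (2)·(0.9) + (3)·(1.28) - 0.22
  = 10.7
step(z) = 1 (z≥0)

1


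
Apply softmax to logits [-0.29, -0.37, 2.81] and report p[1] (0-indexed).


Exponentials: e^-0.29=0.7483, e^-0.37=0.6907, e^2.81=16.6099
Sum = 18.0489
Softmax = [0.0415, 0.0383, 0.9203]
p[1] = 0.6907/18.0489 = 0.0383

0.0383


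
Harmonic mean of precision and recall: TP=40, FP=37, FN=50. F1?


Precision = 40/77 = 0.5195
Recall = 40/90 = 0.4444
F1 = 2·P·R/(P+R) = 2·TP/(2·TP+FP+FN) = 80/(80+37+50) = 80/167 = 0.479

0.479


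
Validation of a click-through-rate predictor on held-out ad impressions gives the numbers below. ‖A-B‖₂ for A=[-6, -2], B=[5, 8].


d = √((-6-5)² + (-2-8)²)
  = √(121 + 100)
  = √221 = 14.8661

14.8661


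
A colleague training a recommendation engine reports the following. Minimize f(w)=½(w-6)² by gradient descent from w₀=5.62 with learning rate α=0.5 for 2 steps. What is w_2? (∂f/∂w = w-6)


step 1: grad = 5.62-6 = -0.38; w = 5.62 - 0.5·(-0.38) = 5.81
step 2: grad = 5.81-6 = -0.19; w = 5.81 - 0.5·(-0.19) = 5.905

5.905


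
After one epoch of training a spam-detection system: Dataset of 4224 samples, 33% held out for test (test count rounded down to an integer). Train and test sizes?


Test = ⌊4224·33/100⌋ = 1393
Train = 4224 - 1393 = 2831

Train: 2831, Test: 1393


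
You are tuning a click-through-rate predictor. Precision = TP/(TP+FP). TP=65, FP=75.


Precision = TP/(TP+FP)
= 65/(65+75)
= 65/140 = 46.43%

46.43%


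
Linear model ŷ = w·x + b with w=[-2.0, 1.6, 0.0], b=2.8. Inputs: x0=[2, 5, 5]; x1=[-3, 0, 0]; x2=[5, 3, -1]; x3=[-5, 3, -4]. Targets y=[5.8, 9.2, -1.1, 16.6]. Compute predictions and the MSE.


ŷ0 = (-2.0)·(2) + (1.6)·(5) + (0.0)·(5) + 2.8 = 6.8
ŷ1 = (-2.0)·(-3) + (1.6)·(0) + (0.0)·(0) + 2.8 = 8.8
ŷ2 = (-2.0)·(5) + (1.6)·(3) + (0.0)·(-1) + 2.8 = -2.4
ŷ3 = (-2.0)·(-5) + (1.6)·(3) + (0.0)·(-4) + 2.8 = 17.6
errors² = [1.0, 0.16, 1.69, 1.0]
MSE = 3.8500/4 = 0.9625

0.9625


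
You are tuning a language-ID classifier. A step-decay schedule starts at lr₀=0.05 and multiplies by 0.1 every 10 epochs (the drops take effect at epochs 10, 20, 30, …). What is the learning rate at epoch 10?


n_drops = ⌊10/10⌋ = 1
lr = 0.05·0.1^1 = 0.05·0.1 = 0.005

0.005


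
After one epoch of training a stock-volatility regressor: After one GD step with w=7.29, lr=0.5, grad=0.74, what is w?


w_new = w - α·∇
= 7.29 - 0.5·0.74
= 7.29 - 0.37
= 6.92

6.92


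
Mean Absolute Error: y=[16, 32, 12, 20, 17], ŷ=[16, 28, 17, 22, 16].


Absolute errors: |16-16|=0, |32-28|=4, |12-17|=5, |20-22|=2, |17-16|=1
Sum = 12
MAE = 12/5 = 12/5

12/5


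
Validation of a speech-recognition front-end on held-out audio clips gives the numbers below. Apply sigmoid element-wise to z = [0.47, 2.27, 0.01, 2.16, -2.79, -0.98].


σ(0.47) = 1/(1+e^-0.47) = 0.6154
σ(2.27) = 1/(1+e^-2.27) = 0.9064
σ(0.01) = 1/(1+e^-0.01) = 0.5025
σ(2.16) = 1/(1+e^-2.16) = 0.8966
σ(-2.79) = 1/(1+e^2.79) = 0.0579
σ(-0.98) = 1/(1+e^0.98) = 0.2729
result = [0.6154, 0.9064, 0.5025, 0.8966, 0.0579, 0.2729]

[0.6154, 0.9064, 0.5025, 0.8966, 0.0579, 0.2729]


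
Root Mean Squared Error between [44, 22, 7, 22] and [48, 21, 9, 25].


MSE = 30/4 = 7.5
RMSE = √(30/4) = 2.7386

2.7386


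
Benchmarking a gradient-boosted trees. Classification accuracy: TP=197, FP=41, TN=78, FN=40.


Accuracy = (TP+TN)/(TP+TN+FP+FN)
= (197+78)/(356)
= 275/356 = 77.25%

77.25%


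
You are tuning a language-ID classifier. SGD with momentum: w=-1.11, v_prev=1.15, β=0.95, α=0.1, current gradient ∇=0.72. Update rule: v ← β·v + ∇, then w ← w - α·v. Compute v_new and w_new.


v_new = 0.95·1.15 + 0.72 = 1.0925 + 0.72 = 1.8125
w_new = -1.11 - 0.1·1.8125 = -1.11 - 0.18125 = -1.29125

v_new=1.8125, w_new=-1.29125


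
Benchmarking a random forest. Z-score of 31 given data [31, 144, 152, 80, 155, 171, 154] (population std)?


μ = 126.7143, σ = 47.4905
z = (31 - 126.7143)/47.4905 = -2.0154

-2.0154


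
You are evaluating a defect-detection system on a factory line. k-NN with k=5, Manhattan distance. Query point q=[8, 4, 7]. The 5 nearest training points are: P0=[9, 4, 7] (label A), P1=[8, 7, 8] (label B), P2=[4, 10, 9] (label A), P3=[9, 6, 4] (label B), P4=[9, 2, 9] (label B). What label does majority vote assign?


d(q,P0) = 1  (label A)
d(q,P1) = 4  (label B)
d(q,P2) = 12  (label A)
d(q,P3) = 6  (label B)
d(q,P4) = 5  (label B)
Votes: A=2, B=3
Majority → B

B


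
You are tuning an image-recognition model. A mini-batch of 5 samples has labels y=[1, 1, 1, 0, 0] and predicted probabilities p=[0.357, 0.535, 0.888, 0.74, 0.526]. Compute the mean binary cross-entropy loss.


L[0] = -ln(0.357) = 1.03
L[1] = -ln(0.535) = 0.6255
L[2] = -ln(0.888) = 0.1188
L[3] = -ln(1-0.74) = -ln(0.26) = 1.3471
L[4] = -ln(1-0.526) = -ln(0.474) = 0.7465
mean = (1.03 + 0.6255 + 0.1188 + 1.3471 + 0.7465)/5 = 0.7736

0.7736


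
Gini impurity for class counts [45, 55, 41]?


Probabilities: [45/141, 55/141, 41/141] ≈ [0.3191, 0.3901, 0.2908]
Σpᵢ² = (2025 + 3025 + 1681)/141² = 6731/19881
Gini = 1 - Σpᵢ² = 1 - 6731/19881 = 0.6614

0.6614


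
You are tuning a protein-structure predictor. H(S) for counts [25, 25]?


Probabilities: [25/50, 25/50] ≈ [0.5, 0.5]
H = -((25/50)·log₂(25/50) + (25/50)·log₂(25/50))
  = 1.0 bits

1.0 bits


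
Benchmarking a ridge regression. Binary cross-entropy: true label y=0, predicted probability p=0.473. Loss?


BCE = -[y·ln(p) + (1-y)·ln(1-p)]
= -0 - 1·ln(1-0.473)
= -ln(0.527) = 0.6406

0.6406


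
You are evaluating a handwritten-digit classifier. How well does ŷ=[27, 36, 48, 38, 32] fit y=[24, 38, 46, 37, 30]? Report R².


ȳ = 35
SS_res = Σ(y-ŷ)² = 22
SS_tot = Σ(y-ȳ)² = 280
R² = 1 - SS_res/SS_tot = 1 - 0.0786 = 0.9214

0.9214


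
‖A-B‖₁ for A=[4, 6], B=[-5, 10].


d = |4+ 5| + |6-10|
  = 9 + 4
  = 13

13


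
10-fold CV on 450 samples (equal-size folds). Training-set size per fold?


Fold size = 450/10 = 45
Training per fold = 450 - 45 = 405

405


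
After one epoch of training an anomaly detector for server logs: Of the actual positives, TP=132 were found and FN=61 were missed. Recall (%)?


Recall = TP/(TP+FN)
= 132/(132+61)
= 132/193 = 68.39%

68.39%


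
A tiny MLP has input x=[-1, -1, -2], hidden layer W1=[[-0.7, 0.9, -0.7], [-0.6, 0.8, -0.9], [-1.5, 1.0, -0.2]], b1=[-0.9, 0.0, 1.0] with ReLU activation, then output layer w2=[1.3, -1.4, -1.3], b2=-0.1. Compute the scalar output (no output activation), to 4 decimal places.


z1[0] = (-0.7)·(-1) + (0.9)·(-1) + (-0.7)·(-2) - 0.9 = 0.3
z1[1] = (-0.6)·(-1) + (0.8)·(-1) + (-0.9)·(-2) + 0.0 = 1.6
z1[2] = (-1.5)·(-1) + (1.0)·(-1) + (-0.2)·(-2) + 1.0 = 1.9
h = ReLU(z1) = [0.3, 1.6, 1.9]
output = (1.3)·(0.3) + (-1.4)·(1.6) + (-1.3)·(1.9) - 0.1 = -4.42

-4.42


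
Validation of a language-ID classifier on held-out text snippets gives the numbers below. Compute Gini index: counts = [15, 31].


Probabilities: [15/46, 31/46] ≈ [0.3261, 0.6739]
Σpᵢ² = (225 + 961)/46² = 1186/2116
Gini = 1 - Σpᵢ² = 1 - 1186/2116 = 0.4395

0.4395


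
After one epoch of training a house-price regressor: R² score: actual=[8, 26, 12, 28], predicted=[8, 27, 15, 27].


ȳ = 18.5
SS_res = Σ(y-ŷ)² = 11
SS_tot = Σ(y-ȳ)² = 299
R² = 1 - SS_res/SS_tot = 1 - 0.0368 = 0.9632

0.9632


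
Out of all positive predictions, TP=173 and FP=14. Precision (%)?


Precision = TP/(TP+FP)
= 173/(173+14)
= 173/187 = 92.51%

92.51%


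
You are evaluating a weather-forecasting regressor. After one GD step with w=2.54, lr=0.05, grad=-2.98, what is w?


w_new = w - α·∇
= 2.54 - 0.05·-2.98
= 2.54 + 0.149
= 2.689

2.689


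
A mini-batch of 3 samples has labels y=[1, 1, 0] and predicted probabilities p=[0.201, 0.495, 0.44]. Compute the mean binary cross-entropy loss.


L[0] = -ln(0.201) = 1.6045
L[1] = -ln(0.495) = 0.7032
L[2] = -ln(1-0.44) = -ln(0.56) = 0.5798
mean = (1.6045 + 0.7032 + 0.5798)/3 = 0.9625

0.9625


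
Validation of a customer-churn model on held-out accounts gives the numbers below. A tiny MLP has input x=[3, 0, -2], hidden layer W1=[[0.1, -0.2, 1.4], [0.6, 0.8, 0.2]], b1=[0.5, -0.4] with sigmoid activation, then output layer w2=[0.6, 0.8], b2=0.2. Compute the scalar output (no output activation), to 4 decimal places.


z1[0] = (0.1)·(3) + (-0.2)·(0) + (1.4)·(-2) + 0.5 = -2.0
z1[1] = (0.6)·(3) + (0.8)·(0) + (0.2)·(-2) - 0.4 = 1.0
h = sigmoid(z1) = [0.1192, 0.7311]
output = (0.6)·(0.1192) + (0.8)·(0.7311) + 0.2 = 0.8564

0.8564


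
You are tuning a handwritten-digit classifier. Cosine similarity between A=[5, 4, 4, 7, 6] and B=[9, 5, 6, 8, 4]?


A·B = 5·9 + 4·5 + 4·6 + 7·8 + 6·4 = 169
‖A‖ = √142 = 11.9164, ‖B‖ = √222 = 14.8997
cos = 169/(√142·√222) = 169/√31524 = 0.9518

0.9518


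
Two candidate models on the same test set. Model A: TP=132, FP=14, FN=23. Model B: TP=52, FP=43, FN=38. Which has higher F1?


Model A: P=132/146=0.9041, R=132/155=0.8516, F1=2PR/(P+R)=2TP/(2TP+FP+FN)=264/301=0.8771
Model B: P=52/95=0.5474, R=52/90=0.5778, F1=2PR/(P+R)=2TP/(2TP+FP+FN)=104/185=0.5622
0.8771 > 0.5622 → Model A

Model A


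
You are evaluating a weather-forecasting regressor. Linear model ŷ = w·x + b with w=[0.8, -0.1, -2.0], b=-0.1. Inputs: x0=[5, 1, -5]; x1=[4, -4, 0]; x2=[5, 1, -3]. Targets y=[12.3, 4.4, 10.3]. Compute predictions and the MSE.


ŷ0 = (0.8)·(5) + (-0.1)·(1) + (-2.0)·(-5) - 0.1 = 13.8
ŷ1 = (0.8)·(4) + (-0.1)·(-4) + (-2.0)·(0) - 0.1 = 3.5
ŷ2 = (0.8)·(5) + (-0.1)·(1) + (-2.0)·(-3) - 0.1 = 9.8
errors² = [2.25, 0.81, 0.25]
MSE = 3.3100/3 = 1.1033

1.1033


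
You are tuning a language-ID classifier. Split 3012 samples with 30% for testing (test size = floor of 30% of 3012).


Test = ⌊3012·30/100⌋ = 903
Train = 3012 - 903 = 2109

Train: 2109, Test: 903


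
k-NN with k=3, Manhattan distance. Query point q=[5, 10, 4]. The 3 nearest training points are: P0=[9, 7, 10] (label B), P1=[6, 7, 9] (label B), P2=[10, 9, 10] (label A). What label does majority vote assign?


d(q,P0) = 13  (label B)
d(q,P1) = 9  (label B)
d(q,P2) = 12  (label A)
Votes: A=1, B=2
Majority → B

B


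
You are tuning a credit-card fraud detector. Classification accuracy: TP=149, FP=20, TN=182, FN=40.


Accuracy = (TP+TN)/(TP+TN+FP+FN)
= (149+182)/(391)
= 331/391 = 84.65%

84.65%


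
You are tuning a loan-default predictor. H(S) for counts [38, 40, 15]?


Probabilities: [38/93, 40/93, 15/93] ≈ [0.4086, 0.4301, 0.1613]
H = -((38/93)·log₂(38/93) + (40/93)·log₂(40/93) + (15/93)·log₂(15/93))
  = 1.4757 bits

1.4757 bits


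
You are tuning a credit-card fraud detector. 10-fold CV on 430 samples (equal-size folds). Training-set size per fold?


Fold size = 430/10 = 43
Training per fold = 430 - 43 = 387

387


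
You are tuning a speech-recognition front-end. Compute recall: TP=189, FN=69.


Recall = TP/(TP+FN)
= 189/(189+69)
= 189/258 = 73.26%

73.26%


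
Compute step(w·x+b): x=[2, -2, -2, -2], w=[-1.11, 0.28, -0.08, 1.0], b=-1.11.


z = (2)·(-1.11) + (-2)·(0.28) + (-2)·(-0.08) + (-2)·(1.0) - 1.11
  = -5.73
step(z) = 0 (z<0)

0


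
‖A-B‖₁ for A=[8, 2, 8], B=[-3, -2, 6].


d = |8+ 3| + |2+ 2| + |8-6|
  = 11 + 4 + 2
  = 17

17


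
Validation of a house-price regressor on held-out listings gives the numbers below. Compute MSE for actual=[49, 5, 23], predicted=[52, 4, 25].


Squared errors: (49-52)²=9, (5-4)²=1, (23-25)²=4
Sum = 14
MSE = 14/3 = 14/3

14/3


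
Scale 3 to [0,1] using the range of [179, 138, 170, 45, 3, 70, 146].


min=3, max=179
(3-3)/(179-3) = 0/176 = 0.0

0.0


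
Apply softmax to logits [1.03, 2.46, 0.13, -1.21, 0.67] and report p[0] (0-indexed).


Exponentials: e^1.03=2.8011, e^2.46=11.7048, e^0.13=1.1388, e^-1.21=0.2982, e^0.67=1.9542
Sum = 17.8971
Softmax = [0.1565, 0.654, 0.0636, 0.0167, 0.1092]
p[0] = 2.8011/17.8971 = 0.1565

0.1565


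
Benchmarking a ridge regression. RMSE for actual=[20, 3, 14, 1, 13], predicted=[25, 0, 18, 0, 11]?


MSE = 55/5 = 11
RMSE = √(55/5) = 3.3166

3.3166


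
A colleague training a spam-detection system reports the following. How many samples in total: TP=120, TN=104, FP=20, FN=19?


Total = TP + TN + FP + FN
= 120 + 104 + 20 + 19
= 263
(Predicted positive: 140, predicted negative: 123)

263
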